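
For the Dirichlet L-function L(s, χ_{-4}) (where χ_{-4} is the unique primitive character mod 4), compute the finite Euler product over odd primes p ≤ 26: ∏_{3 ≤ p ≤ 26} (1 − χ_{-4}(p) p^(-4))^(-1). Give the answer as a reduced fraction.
∏ = 2907090265708363109850475/2939590979896221115088896

The odd primes p ≤ 26 are [3, 5, 7, 11, 13, 17, 19, 23]. For each, χ(p) = 1 if p ≡ 1 mod 4, χ(p) = −1 if p ≡ 3 mod 4. Taking (1 − χ(p)/p^4)^(-1) = p^4/(p^4 − χ(p)): (1 − (-1)/3^4)^(-1) · (1 − (1)/5^4)^(-1) · (1 − (-1)/7^4)^(-1) · (1 − (-1)/11^4)^(-1) · (1 − (1)/13^4)^(-1) · (1 − (1)/17^4)^(-1) · (1 − (-1)/19^4)^(-1) · (1 − (-1)/23^4)^(-1) = 2907090265708363109850475/2939590979896221115088896.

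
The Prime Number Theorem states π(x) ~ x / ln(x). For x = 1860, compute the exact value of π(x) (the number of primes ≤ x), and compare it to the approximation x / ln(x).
π(1860) = 283;  x/ln(x) ≈ 247.07;  relative error ≈ 12.70%.

Directly count primes up to 1860: π(1860) = 283. The PNT approximation gives 1860/ln(1860) ≈ 1860/7.52833 ≈ 247.07. Relative error (π(x) − x/ln(x)) / π(x) ≈ 12.70%; the approximation is known to undercount slightly (Li(x) is a better estimate).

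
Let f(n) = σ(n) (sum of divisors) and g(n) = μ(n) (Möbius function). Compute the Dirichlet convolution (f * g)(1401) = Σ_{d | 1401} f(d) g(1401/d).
(σ * μ)(1401) = 1401

Divisors of 1401: [1, 3, 467, 1401]. For each d | 1401:
  d = 1: σ(1) · μ(1401/1) = 1 · 1 = 1
  d = 3: σ(3) · μ(1401/3) = 4 · -1 = -4
  d = 467: σ(467) · μ(1401/467) = 468 · -1 = -468
  d = 1401: σ(1401) · μ(1401/1401) = 1872 · 1 = 1872
Summing: (σ * μ)(1401) = 1 + -4 + -468 + 1872 = 1401.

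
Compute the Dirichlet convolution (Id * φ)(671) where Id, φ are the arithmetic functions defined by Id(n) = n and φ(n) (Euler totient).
(Id * φ)(671) = 2541

Divisors of 671: [1, 11, 61, 671]. For each d | 671:
  d = 1: Id(1) · φ(671/1) = 1 · 600 = 600
  d = 11: Id(11) · φ(671/11) = 11 · 60 = 660
  d = 61: Id(61) · φ(671/61) = 61 · 10 = 610
  d = 671: Id(671) · φ(671/671) = 671 · 1 = 671
Summing: (Id * φ)(671) = 600 + 660 + 610 + 671 = 2541.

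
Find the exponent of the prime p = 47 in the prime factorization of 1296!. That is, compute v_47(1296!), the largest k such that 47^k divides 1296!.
v_47(1296!) = 27

Legendre's formula: v_p(n!) = Σ_{k ≥ 1} ⌊n / p^k⌋. For p = 47, n = 1296, the terms are:
  ⌊1296/47^1⌋ = ⌊1296/47⌋ = 27
(the next term ⌊1296/47^2⌋ = 0, terminating the sum). Summing: v_47(1296!) = 27 = 27.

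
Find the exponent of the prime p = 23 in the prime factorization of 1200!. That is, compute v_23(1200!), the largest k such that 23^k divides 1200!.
v_23(1200!) = 54

Legendre's formula: v_p(n!) = Σ_{k ≥ 1} ⌊n / p^k⌋. For p = 23, n = 1200, the terms are:
  ⌊1200/23^1⌋ = ⌊1200/23⌋ = 52
  ⌊1200/23^2⌋ = ⌊1200/529⌋ = 2
(the next term ⌊1200/23^3⌋ = 0, terminating the sum). Summing: v_23(1200!) = 52 + 2 = 54.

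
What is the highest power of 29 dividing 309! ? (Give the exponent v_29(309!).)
v_29(309!) = 10

Legendre's formula: v_p(n!) = Σ_{k ≥ 1} ⌊n / p^k⌋. For p = 29, n = 309, the terms are:
  ⌊309/29^1⌋ = ⌊309/29⌋ = 10
(the next term ⌊309/29^2⌋ = 0, terminating the sum). Summing: v_29(309!) = 10 = 10.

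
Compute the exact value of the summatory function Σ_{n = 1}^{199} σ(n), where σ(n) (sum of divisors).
Σ_{n ≤ 199} σ(n) = 32579

Compute σ(n) for each 1 ≤ n ≤ 199: σ(1) = 1, σ(2) = 3, σ(3) = 4, σ(4) = 7, σ(5) = 6, σ(6) = 12, σ(7) = 8, σ(8) = 15, σ(9) = 13, σ(10) = 18, σ(11) = 12, σ(12) = 28, σ(13) = 14, σ(14) = 24, σ(15) = 24, σ(16) = 31, σ(17) = 18, σ(18) = 39, σ(19) = 20, σ(20) = 42, σ(21) = 32, σ(22) = 36, σ(23) = 24, σ(24) = 60, σ(25) = 31, σ(26) = 42, σ(27) = 40, σ(28) = 56, σ(29) = 30, σ(30) = 72, σ(31) = 32, σ(32) = 63, σ(33) = 48, σ(34) = 54, σ(35) = 48, σ(36) = 91, σ(37) = 38, σ(38) = 60, σ(39) = 56, σ(40) = 90, σ(41) = 42, σ(42) = 96, σ(43) = 44, σ(44) = 84, σ(45) = 78, σ(46) = 72, σ(47) = 48, σ(48) = 124, σ(49) = 57, σ(50) = 93, σ(51) = 72, σ(52) = 98, σ(53) = 54, σ(54) = 120, σ(55) = 72, σ(56) = 120, σ(57) = 80, σ(58) = 90, σ(59) = 60, σ(60) = 168, σ(61) = 62, σ(62) = 96, σ(63) = 104, σ(64) = 127, σ(65) = 84, σ(66) = 144, σ(67) = 68, σ(68) = 126, σ(69) = 96, σ(70) = 144, σ(71) = 72, σ(72) = 195, σ(73) = 74, σ(74) = 114, σ(75) = 124, σ(76) = 140, σ(77) = 96, σ(78) = 168, σ(79) = 80, σ(80) = 186, σ(81) = 121, σ(82) = 126, σ(83) = 84, σ(84) = 224, σ(85) = 108, σ(86) = 132, σ(87) = 120, σ(88) = 180, σ(89) = 90, σ(90) = 234, σ(91) = 112, σ(92) = 168, σ(93) = 128, σ(94) = 144, σ(95) = 120, σ(96) = 252, σ(97) = 98, σ(98) = 171, σ(99) = 156, σ(100) = 217, σ(101) = 102, σ(102) = 216, σ(103) = 104, σ(104) = 210, σ(105) = 192, σ(106) = 162, σ(107) = 108, σ(108) = 280, σ(109) = 110, σ(110) = 216, σ(111) = 152, σ(112) = 248, σ(113) = 114, σ(114) = 240, σ(115) = 144, σ(116) = 210, σ(117) = 182, σ(118) = 180, σ(119) = 144, σ(120) = 360, σ(121) = 133, σ(122) = 186, σ(123) = 168, σ(124) = 224, σ(125) = 156, σ(126) = 312, σ(127) = 128, σ(128) = 255, σ(129) = 176, σ(130) = 252, σ(131) = 132, σ(132) = 336, σ(133) = 160, σ(134) = 204, σ(135) = 240, σ(136) = 270, σ(137) = 138, σ(138) = 288, σ(139) = 140, σ(140) = 336, σ(141) = 192, σ(142) = 216, σ(143) = 168, σ(144) = 403, σ(145) = 180, σ(146) = 222, σ(147) = 228, σ(148) = 266, σ(149) = 150, σ(150) = 372, σ(151) = 152, σ(152) = 300, σ(153) = 234, σ(154) = 288, σ(155) = 192, σ(156) = 392, σ(157) = 158, σ(158) = 240, σ(159) = 216, σ(160) = 378, σ(161) = 192, σ(162) = 363, σ(163) = 164, σ(164) = 294, σ(165) = 288, σ(166) = 252, σ(167) = 168, σ(168) = 480, σ(169) = 183, σ(170) = 324, σ(171) = 260, σ(172) = 308, σ(173) = 174, σ(174) = 360, σ(175) = 248, σ(176) = 372, σ(177) = 240, σ(178) = 270, σ(179) = 180, σ(180) = 546, σ(181) = 182, σ(182) = 336, σ(183) = 248, σ(184) = 360, σ(185) = 228, σ(186) = 384, σ(187) = 216, σ(188) = 336, σ(189) = 320, σ(190) = 360, σ(191) = 192, σ(192) = 508, σ(193) = 194, σ(194) = 294, σ(195) = 336, σ(196) = 399, σ(197) = 198, σ(198) = 468, σ(199) = 200. Summing all 199 values: 32579. (Average order: Σ_{n ≤ x} σ(n) ~ (π²/12) x². For x = 199, (π²/12)·199² ≈ 32570.52.)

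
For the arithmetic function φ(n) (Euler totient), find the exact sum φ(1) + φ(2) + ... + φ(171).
Σ_{n ≤ 171} φ(n) = 8938

Compute φ(n) for each 1 ≤ n ≤ 171: φ(1) = 1, φ(2) = 1, φ(3) = 2, φ(4) = 2, φ(5) = 4, φ(6) = 2, φ(7) = 6, φ(8) = 4, φ(9) = 6, φ(10) = 4, φ(11) = 10, φ(12) = 4, φ(13) = 12, φ(14) = 6, φ(15) = 8, φ(16) = 8, φ(17) = 16, φ(18) = 6, φ(19) = 18, φ(20) = 8, φ(21) = 12, φ(22) = 10, φ(23) = 22, φ(24) = 8, φ(25) = 20, φ(26) = 12, φ(27) = 18, φ(28) = 12, φ(29) = 28, φ(30) = 8, φ(31) = 30, φ(32) = 16, φ(33) = 20, φ(34) = 16, φ(35) = 24, φ(36) = 12, φ(37) = 36, φ(38) = 18, φ(39) = 24, φ(40) = 16, φ(41) = 40, φ(42) = 12, φ(43) = 42, φ(44) = 20, φ(45) = 24, φ(46) = 22, φ(47) = 46, φ(48) = 16, φ(49) = 42, φ(50) = 20, φ(51) = 32, φ(52) = 24, φ(53) = 52, φ(54) = 18, φ(55) = 40, φ(56) = 24, φ(57) = 36, φ(58) = 28, φ(59) = 58, φ(60) = 16, φ(61) = 60, φ(62) = 30, φ(63) = 36, φ(64) = 32, φ(65) = 48, φ(66) = 20, φ(67) = 66, φ(68) = 32, φ(69) = 44, φ(70) = 24, φ(71) = 70, φ(72) = 24, φ(73) = 72, φ(74) = 36, φ(75) = 40, φ(76) = 36, φ(77) = 60, φ(78) = 24, φ(79) = 78, φ(80) = 32, φ(81) = 54, φ(82) = 40, φ(83) = 82, φ(84) = 24, φ(85) = 64, φ(86) = 42, φ(87) = 56, φ(88) = 40, φ(89) = 88, φ(90) = 24, φ(91) = 72, φ(92) = 44, φ(93) = 60, φ(94) = 46, φ(95) = 72, φ(96) = 32, φ(97) = 96, φ(98) = 42, φ(99) = 60, φ(100) = 40, φ(101) = 100, φ(102) = 32, φ(103) = 102, φ(104) = 48, φ(105) = 48, φ(106) = 52, φ(107) = 106, φ(108) = 36, φ(109) = 108, φ(110) = 40, φ(111) = 72, φ(112) = 48, φ(113) = 112, φ(114) = 36, φ(115) = 88, φ(116) = 56, φ(117) = 72, φ(118) = 58, φ(119) = 96, φ(120) = 32, φ(121) = 110, φ(122) = 60, φ(123) = 80, φ(124) = 60, φ(125) = 100, φ(126) = 36, φ(127) = 126, φ(128) = 64, φ(129) = 84, φ(130) = 48, φ(131) = 130, φ(132) = 40, φ(133) = 108, φ(134) = 66, φ(135) = 72, φ(136) = 64, φ(137) = 136, φ(138) = 44, φ(139) = 138, φ(140) = 48, φ(141) = 92, φ(142) = 70, φ(143) = 120, φ(144) = 48, φ(145) = 112, φ(146) = 72, φ(147) = 84, φ(148) = 72, φ(149) = 148, φ(150) = 40, φ(151) = 150, φ(152) = 72, φ(153) = 96, φ(154) = 60, φ(155) = 120, φ(156) = 48, φ(157) = 156, φ(158) = 78, φ(159) = 104, φ(160) = 64, φ(161) = 132, φ(162) = 54, φ(163) = 162, φ(164) = 80, φ(165) = 80, φ(166) = 82, φ(167) = 166, φ(168) = 48, φ(169) = 156, φ(170) = 64, φ(171) = 108. Summing all 171 values: 8938. (Average order: Σ_{n ≤ x} φ(n) ~ (3/π²) x². For x = 171, (3/π²)·171² ≈ 8888.20.)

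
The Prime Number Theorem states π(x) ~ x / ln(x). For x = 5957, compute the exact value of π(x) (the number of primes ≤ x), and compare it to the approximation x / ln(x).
π(5957) = 781;  x/ln(x) ≈ 685.32;  relative error ≈ 12.25%.

Directly count primes up to 5957: π(5957) = 781. The PNT approximation gives 5957/ln(5957) ≈ 5957/8.69232 ≈ 685.32. Relative error (π(x) − x/ln(x)) / π(x) ≈ 12.25%; the approximation is known to undercount slightly (Li(x) is a better estimate).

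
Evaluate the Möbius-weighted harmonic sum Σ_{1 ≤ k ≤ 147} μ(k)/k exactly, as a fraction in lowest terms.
Σ μ(k)/k = 66670440746206079837278951558338834430808994180477323/3338215550199730022503077710549980019122111551066811030

Values of μ(k) for 1 ≤ k ≤ 147: μ(1) = 1, μ(2) = -1, μ(3) = -1, μ(5) = -1, μ(6) = 1, μ(7) = -1, μ(10) = 1, μ(11) = -1, μ(13) = -1, μ(14) = 1, μ(15) = 1, μ(17) = -1, μ(19) = -1, μ(21) = 1, μ(22) = 1, μ(23) = -1, μ(26) = 1, μ(29) = -1, μ(30) = -1, μ(31) = -1, μ(33) = 1, μ(34) = 1, μ(35) = 1, μ(37) = -1, μ(38) = 1, μ(39) = 1, μ(41) = -1, μ(42) = -1, μ(43) = -1, μ(46) = 1, μ(47) = -1, μ(51) = 1, μ(53) = -1, μ(55) = 1, μ(57) = 1, μ(58) = 1, μ(59) = -1, μ(61) = -1, μ(62) = 1, μ(65) = 1, μ(66) = -1, μ(67) = -1, μ(69) = 1, μ(70) = -1, μ(71) = -1, μ(73) = -1, μ(74) = 1, μ(77) = 1, μ(78) = -1, μ(79) = -1, μ(82) = 1, μ(83) = -1, μ(85) = 1, μ(86) = 1, μ(87) = 1, μ(89) = -1, μ(91) = 1, μ(93) = 1, μ(94) = 1, μ(95) = 1, μ(97) = -1, μ(101) = -1, μ(102) = -1, μ(103) = -1, μ(105) = -1, μ(106) = 1, μ(107) = -1, μ(109) = -1, μ(110) = -1, μ(111) = 1, μ(113) = -1, μ(114) = -1, μ(115) = 1, μ(118) = 1, μ(119) = 1, μ(122) = 1, μ(123) = 1, μ(127) = -1, μ(129) = 1, μ(130) = -1, μ(131) = -1, μ(133) = 1, μ(134) = 1, μ(137) = -1, μ(138) = -1, μ(139) = -1, μ(141) = 1, μ(142) = 1, μ(143) = 1, μ(145) = 1, μ(146) = 1, with μ = 0 on non-squarefree integers. Summing μ(k)/k for k where μ(k) ≠ 0 gives 66670440746206079837278951558338834430808994180477323/3338215550199730022503077710549980019122111551066811030 ≈ 0.0200. (PNT ⟺ this sum → 0 as n → ∞.)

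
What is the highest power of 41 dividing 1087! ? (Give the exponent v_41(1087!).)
v_41(1087!) = 26

Legendre's formula: v_p(n!) = Σ_{k ≥ 1} ⌊n / p^k⌋. For p = 41, n = 1087, the terms are:
  ⌊1087/41^1⌋ = ⌊1087/41⌋ = 26
(the next term ⌊1087/41^2⌋ = 0, terminating the sum). Summing: v_41(1087!) = 26 = 26.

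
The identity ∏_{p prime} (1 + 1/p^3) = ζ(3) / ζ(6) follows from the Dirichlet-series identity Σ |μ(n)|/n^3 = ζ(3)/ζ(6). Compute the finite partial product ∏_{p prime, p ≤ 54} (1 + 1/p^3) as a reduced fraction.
∏ = 1193284353855226596885466673602596175872/1009953283877483663098780766542609340885

The primes p ≤ 54 are [2, 3, 5, 7, 11, 13, 17, 19, 23, 29, 31, 37, 41, 43, 47, 53]. For each, (1 + 1/p^3) = (p^3 + 1)/p^3. Multiplying these fractions over p ∈ [2, 3, 5, 7, 11, 13, 17, 19, 23, 29, 31, 37, 41, 43, 47, 53] gives 1193284353855226596885466673602596175872/1009953283877483663098780766542609340885. (In the limit P → ∞ this tends to ζ(3)/ζ(6).)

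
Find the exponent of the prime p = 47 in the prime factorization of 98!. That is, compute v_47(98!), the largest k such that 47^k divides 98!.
v_47(98!) = 2

Legendre's formula: v_p(n!) = Σ_{k ≥ 1} ⌊n / p^k⌋. For p = 47, n = 98, the terms are:
  ⌊98/47^1⌋ = ⌊98/47⌋ = 2
(the next term ⌊98/47^2⌋ = 0, terminating the sum). Summing: v_47(98!) = 2 = 2.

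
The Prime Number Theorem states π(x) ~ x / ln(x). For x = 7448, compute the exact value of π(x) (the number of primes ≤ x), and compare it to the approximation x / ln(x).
π(7448) = 942;  x/ln(x) ≈ 835.38;  relative error ≈ 11.32%.

Directly count primes up to 7448: π(7448) = 942. The PNT approximation gives 7448/ln(7448) ≈ 7448/8.91570 ≈ 835.38. Relative error (π(x) − x/ln(x)) / π(x) ≈ 11.32%; the approximation is known to undercount slightly (Li(x) is a better estimate).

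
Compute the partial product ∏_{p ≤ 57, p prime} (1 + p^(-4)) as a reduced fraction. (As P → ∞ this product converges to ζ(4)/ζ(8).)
∏ = 22191296873353842710281222970410269196792920578371108176528669216114688/20586999778381633591344384332656221508370849439367985929948634732675625

The primes p ≤ 57 are [2, 3, 5, 7, 11, 13, 17, 19, 23, 29, 31, 37, 41, 43, 47, 53]. For each, (1 + 1/p^4) = (p^4 + 1)/p^4. Multiplying these fractions over p ∈ [2, 3, 5, 7, 11, 13, 17, 19, 23, 29, 31, 37, 41, 43, 47, 53] gives 22191296873353842710281222970410269196792920578371108176528669216114688/20586999778381633591344384332656221508370849439367985929948634732675625. (In the limit P → ∞ this tends to ζ(4)/ζ(8).)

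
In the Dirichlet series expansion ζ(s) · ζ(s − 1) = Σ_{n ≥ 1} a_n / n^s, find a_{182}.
σ(182) = 336

In the product (Σ m^0/m^s)(Σ k / k^s) = Σ (Σ_{d | n} d) / n^s, the coefficient of 1/n^s is σ(n) = Σ_{d | n} d. For n = 182, divisors are [1, 2, 7, 13, 14, 26, 91, 182]; summing: σ(182) = 336.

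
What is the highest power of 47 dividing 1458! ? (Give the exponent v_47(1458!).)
v_47(1458!) = 31

Legendre's formula: v_p(n!) = Σ_{k ≥ 1} ⌊n / p^k⌋. For p = 47, n = 1458, the terms are:
  ⌊1458/47^1⌋ = ⌊1458/47⌋ = 31
(the next term ⌊1458/47^2⌋ = 0, terminating the sum). Summing: v_47(1458!) = 31 = 31.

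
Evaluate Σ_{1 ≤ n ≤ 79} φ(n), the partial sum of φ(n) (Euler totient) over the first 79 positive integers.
Σ_{n ≤ 79} φ(n) = 1934

Compute φ(n) for each 1 ≤ n ≤ 79: φ(1) = 1, φ(2) = 1, φ(3) = 2, φ(4) = 2, φ(5) = 4, φ(6) = 2, φ(7) = 6, φ(8) = 4, φ(9) = 6, φ(10) = 4, φ(11) = 10, φ(12) = 4, φ(13) = 12, φ(14) = 6, φ(15) = 8, φ(16) = 8, φ(17) = 16, φ(18) = 6, φ(19) = 18, φ(20) = 8, φ(21) = 12, φ(22) = 10, φ(23) = 22, φ(24) = 8, φ(25) = 20, φ(26) = 12, φ(27) = 18, φ(28) = 12, φ(29) = 28, φ(30) = 8, φ(31) = 30, φ(32) = 16, φ(33) = 20, φ(34) = 16, φ(35) = 24, φ(36) = 12, φ(37) = 36, φ(38) = 18, φ(39) = 24, φ(40) = 16, φ(41) = 40, φ(42) = 12, φ(43) = 42, φ(44) = 20, φ(45) = 24, φ(46) = 22, φ(47) = 46, φ(48) = 16, φ(49) = 42, φ(50) = 20, φ(51) = 32, φ(52) = 24, φ(53) = 52, φ(54) = 18, φ(55) = 40, φ(56) = 24, φ(57) = 36, φ(58) = 28, φ(59) = 58, φ(60) = 16, φ(61) = 60, φ(62) = 30, φ(63) = 36, φ(64) = 32, φ(65) = 48, φ(66) = 20, φ(67) = 66, φ(68) = 32, φ(69) = 44, φ(70) = 24, φ(71) = 70, φ(72) = 24, φ(73) = 72, φ(74) = 36, φ(75) = 40, φ(76) = 36, φ(77) = 60, φ(78) = 24, φ(79) = 78. Summing all 79 values: 1934. (Average order: Σ_{n ≤ x} φ(n) ~ (3/π²) x². For x = 79, (3/π²)·79² ≈ 1897.04.)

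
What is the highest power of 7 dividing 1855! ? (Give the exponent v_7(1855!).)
v_7(1855!) = 307

Legendre's formula: v_p(n!) = Σ_{k ≥ 1} ⌊n / p^k⌋. For p = 7, n = 1855, the terms are:
  ⌊1855/7^1⌋ = ⌊1855/7⌋ = 265
  ⌊1855/7^2⌋ = ⌊1855/49⌋ = 37
  ⌊1855/7^3⌋ = ⌊1855/343⌋ = 5
(the next term ⌊1855/7^4⌋ = 0, terminating the sum). Summing: v_7(1855!) = 265 + 37 + 5 = 307.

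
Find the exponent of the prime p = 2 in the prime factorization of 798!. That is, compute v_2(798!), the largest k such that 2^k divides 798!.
v_2(798!) = 792

Legendre's formula: v_p(n!) = Σ_{k ≥ 1} ⌊n / p^k⌋. For p = 2, n = 798, the terms are:
  ⌊798/2^1⌋ = ⌊798/2⌋ = 399
  ⌊798/2^2⌋ = ⌊798/4⌋ = 199
  ⌊798/2^3⌋ = ⌊798/8⌋ = 99
  ⌊798/2^4⌋ = ⌊798/16⌋ = 49
  ⌊798/2^5⌋ = ⌊798/32⌋ = 24
  ⌊798/2^6⌋ = ⌊798/64⌋ = 12
  ⌊798/2^7⌋ = ⌊798/128⌋ = 6
  ⌊798/2^8⌋ = ⌊798/256⌋ = 3
  ⌊798/2^9⌋ = ⌊798/512⌋ = 1
(the next term ⌊798/2^10⌋ = 0, terminating the sum). Summing: v_2(798!) = 399 + 199 + 99 + 49 + 24 + 12 + 6 + 3 + 1 = 792.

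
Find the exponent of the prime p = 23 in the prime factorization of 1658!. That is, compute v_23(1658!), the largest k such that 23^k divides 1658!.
v_23(1658!) = 75

Legendre's formula: v_p(n!) = Σ_{k ≥ 1} ⌊n / p^k⌋. For p = 23, n = 1658, the terms are:
  ⌊1658/23^1⌋ = ⌊1658/23⌋ = 72
  ⌊1658/23^2⌋ = ⌊1658/529⌋ = 3
(the next term ⌊1658/23^3⌋ = 0, terminating the sum). Summing: v_23(1658!) = 72 + 3 = 75.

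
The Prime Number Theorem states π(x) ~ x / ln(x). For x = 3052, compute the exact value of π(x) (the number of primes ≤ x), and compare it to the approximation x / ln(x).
π(3052) = 437;  x/ln(x) ≈ 380.38;  relative error ≈ 12.96%.

Directly count primes up to 3052: π(3052) = 437. The PNT approximation gives 3052/ln(3052) ≈ 3052/8.02355 ≈ 380.38. Relative error (π(x) − x/ln(x)) / π(x) ≈ 12.96%; the approximation is known to undercount slightly (Li(x) is a better estimate).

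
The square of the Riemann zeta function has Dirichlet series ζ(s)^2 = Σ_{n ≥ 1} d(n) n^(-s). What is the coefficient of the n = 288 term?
d(288) = 18

ζ(s)^2 = (Σ 1/m^s)(Σ 1/k^s). The coefficient of 1/n^s in the product is the number of ordered pairs (m, k) with mk = n, which equals d(n). For n = 288, divisors are [1, 2, 3, 4, 6, 8, 9, 12, 16, 18, 24, 32, 36, 48, 72, 96, 144, 288], so d(288) = 18.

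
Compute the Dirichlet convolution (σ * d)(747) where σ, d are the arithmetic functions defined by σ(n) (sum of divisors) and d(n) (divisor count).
(σ * d)(747) = 2064

Divisors of 747: [1, 3, 9, 83, 249, 747]. For each d | 747:
  d = 1: σ(1) · d(747/1) = 1 · 6 = 6
  d = 3: σ(3) · d(747/3) = 4 · 4 = 16
  d = 9: σ(9) · d(747/9) = 13 · 2 = 26
  d = 83: σ(83) · d(747/83) = 84 · 3 = 252
  d = 249: σ(249) · d(747/249) = 336 · 2 = 672
  d = 747: σ(747) · d(747/747) = 1092 · 1 = 1092
Summing: (σ * d)(747) = 6 + 16 + 26 + 252 + 672 + 1092 = 2064.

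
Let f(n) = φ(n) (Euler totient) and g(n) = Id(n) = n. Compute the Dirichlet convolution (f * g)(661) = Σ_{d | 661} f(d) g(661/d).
(φ * Id)(661) = 1321

Divisors of 661: [1, 661]. For each d | 661:
  d = 1: φ(1) · Id(661/1) = 1 · 661 = 661
  d = 661: φ(661) · Id(661/661) = 660 · 1 = 660
Summing: (φ * Id)(661) = 661 + 660 = 1321.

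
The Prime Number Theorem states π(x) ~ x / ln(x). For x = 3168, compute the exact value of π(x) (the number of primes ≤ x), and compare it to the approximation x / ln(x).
π(3168) = 448;  x/ln(x) ≈ 393.01;  relative error ≈ 12.27%.

Directly count primes up to 3168: π(3168) = 448. The PNT approximation gives 3168/ln(3168) ≈ 3168/8.06086 ≈ 393.01. Relative error (π(x) − x/ln(x)) / π(x) ≈ 12.27%; the approximation is known to undercount slightly (Li(x) is a better estimate).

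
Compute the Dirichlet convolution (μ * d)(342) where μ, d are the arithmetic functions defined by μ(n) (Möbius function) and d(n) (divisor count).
(μ * d)(342) = 1

Divisors of 342: [1, 2, 3, 6, 9, 18, 19, 38, 57, 114, 171, 342]. For each d | 342:
  d = 1: μ(1) · d(342/1) = 1 · 12 = 12
  d = 2: μ(2) · d(342/2) = -1 · 6 = -6
  d = 3: μ(3) · d(342/3) = -1 · 8 = -8
  d = 6: μ(6) · d(342/6) = 1 · 4 = 4
  d = 9: μ(9) · d(342/9) = 0 · 4 = 0
  d = 18: μ(18) · d(342/18) = 0 · 2 = 0
  d = 19: μ(19) · d(342/19) = -1 · 6 = -6
  d = 38: μ(38) · d(342/38) = 1 · 3 = 3
  d = 57: μ(57) · d(342/57) = 1 · 4 = 4
  d = 114: μ(114) · d(342/114) = -1 · 2 = -2
  d = 171: μ(171) · d(342/171) = 0 · 2 = 0
  d = 342: μ(342) · d(342/342) = 0 · 1 = 0
Summing: (μ * d)(342) = 12 + -6 + -8 + 4 + 0 + 0 + -6 + 3 + 4 + -2 + 0 + 0 = 1.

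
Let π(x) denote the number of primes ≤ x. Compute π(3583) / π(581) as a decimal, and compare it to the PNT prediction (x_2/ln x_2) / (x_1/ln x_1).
π(3583)/π(581) = 502/106 ≈ 4.7358;  PNT prediction ≈ 4.7961.

π(581) = 106 and π(3583) = 502, so π(3583)/π(581) ≈ 4.7358. The PNT-predicted ratio is (3583/ln(3583)) / (581/ln(581)) ≈ 4.7961. The two agree to within a few percent, as expected.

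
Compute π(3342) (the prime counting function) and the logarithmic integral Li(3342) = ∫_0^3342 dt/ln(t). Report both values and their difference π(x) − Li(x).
π(3342) = 470;  Li(3342) ≈ 485.18;  π(x) − Li(x) ≈ -15.18.

Direct count of primes ≤ 3342 gives π(3342) = 470. Numerical evaluation of the logarithmic integral gives Li(3342) ≈ 485.18. The difference π(x) − Li(x) ≈ -15.18 is typically negative for small/moderate x (Li(x) overestimates), though Littlewood's theorem shows this sign changes infinitely often.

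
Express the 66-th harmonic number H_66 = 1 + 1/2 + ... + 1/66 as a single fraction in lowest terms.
H_66 = 209060999005535159677640233/43787662374178602500420800

Direct summation: H_66 = 1 + 1/2 + ... + 1/66. The least common denominator is lcm(1, ..., 66) = 1182266884102822267511361600; over this denominator the numerator is 1182266884102822267511361600 + 591133442051411133755680800 + 394088961367607422503787200 + 295566721025705566877840400 + 236453376820564453502272320 + 197044480683803711251893600 + 168895269157546038215908800 + 147783360512852783438920200 + 131362987122535807501262400 + 118226688410282226751136160 + 107478807645711115228305600 + 98522240341901855625946800 + 90943606469447866731643200 + 84447634578773019107954400 + 78817792273521484500757440 + 73891680256426391719460100 + 69545110829577780441844800 + 65681493561267903750631200 + 62224572847516961447966400 + 59113344205141113375568080 + 56298423052515346071969600 + 53739403822855557614152800 + 51402908004470533370059200 + 49261120170950927812973400 + 47290675364112890700454464 + 45471803234723933365821600 + 43787662374178602500420800 + 42223817289386509553977200 + 40767823589752491983150400 + 39408896136760742250378720 + 38137641422671686048753600 + 36945840128213195859730050 + 35826269215237038409435200 + 34772555414788890220922400 + 33779053831509207643181760 + 32840746780633951875315600 + 31953159029806007230036800 + 31112286423758480723983200 + 30314535489815955577214400 + 29556672102570556687784040 + 28835777661044445549057600 + 28149211526257673035984800 + 27494578700065634128171200 + 26869701911427778807076400 + 26272597424507161500252480 + 25701454002235266685029600 + 25154614555379197181092800 + 24630560085475463906486700 + 24127895593935148316558400 + 23645337682056445350227232 + 23181703609859260147281600 + 22735901617361966682910800 + 22306922341562684292667200 + 21893831187089301250210400 + 21495761529142223045661120 + 21111908644693254776988600 + 20741524282505653815988800 + 20383911794876245991575200 + 20038421764454614703582400 + 19704448068380371125189360 + 19381424329554463401825600 + 19068820711335843024376800 + 18766141017505115357323200 + 18472920064106597929865025 + 18188721293889573346328640 + 17913134607618519204717600 = 5644646973149449311296286291, so H_66 = 5644646973149449311296286291/1182266884102822267511361600; reducing by gcd(5644646973149449311296286291, 1182266884102822267511361600) = 27 gives 209060999005535159677640233/43787662374178602500420800 ≈ 4.77443. (The PNT-adjacent estimate ln(66) + γ ≈ 4.76687 matches within O(1/n).)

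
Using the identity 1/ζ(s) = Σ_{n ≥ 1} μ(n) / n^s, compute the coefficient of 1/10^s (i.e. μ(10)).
μ(10) = 1

Factor n = 10 = 2 · 5. μ(n) = 0 if any exponent ≥ 2 (not squarefree); otherwise μ(n) = (−1)^{ω(n)} where ω(n) is the number of distinct prime factors. Applying: μ(10) = 1.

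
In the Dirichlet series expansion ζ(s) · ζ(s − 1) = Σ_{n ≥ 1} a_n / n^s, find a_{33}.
σ(33) = 48

In the product (Σ m^0/m^s)(Σ k / k^s) = Σ (Σ_{d | n} d) / n^s, the coefficient of 1/n^s is σ(n) = Σ_{d | n} d. For n = 33, divisors are [1, 3, 11, 33]; summing: σ(33) = 48.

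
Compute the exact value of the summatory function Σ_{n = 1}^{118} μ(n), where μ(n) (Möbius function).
Σ_{n ≤ 118} μ(n) = -4

Compute μ(n) for each 1 ≤ n ≤ 118: μ(1) = 1, μ(2) = -1, μ(3) = -1, μ(4) = 0, μ(5) = -1, μ(6) = 1, μ(7) = -1, μ(8) = 0, μ(9) = 0, μ(10) = 1, μ(11) = -1, μ(12) = 0, μ(13) = -1, μ(14) = 1, μ(15) = 1, μ(16) = 0, μ(17) = -1, μ(18) = 0, μ(19) = -1, μ(20) = 0, μ(21) = 1, μ(22) = 1, μ(23) = -1, μ(24) = 0, μ(25) = 0, μ(26) = 1, μ(27) = 0, μ(28) = 0, μ(29) = -1, μ(30) = -1, μ(31) = -1, μ(32) = 0, μ(33) = 1, μ(34) = 1, μ(35) = 1, μ(36) = 0, μ(37) = -1, μ(38) = 1, μ(39) = 1, μ(40) = 0, μ(41) = -1, μ(42) = -1, μ(43) = -1, μ(44) = 0, μ(45) = 0, μ(46) = 1, μ(47) = -1, μ(48) = 0, μ(49) = 0, μ(50) = 0, μ(51) = 1, μ(52) = 0, μ(53) = -1, μ(54) = 0, μ(55) = 1, μ(56) = 0, μ(57) = 1, μ(58) = 1, μ(59) = -1, μ(60) = 0, μ(61) = -1, μ(62) = 1, μ(63) = 0, μ(64) = 0, μ(65) = 1, μ(66) = -1, μ(67) = -1, μ(68) = 0, μ(69) = 1, μ(70) = -1, μ(71) = -1, μ(72) = 0, μ(73) = -1, μ(74) = 1, μ(75) = 0, μ(76) = 0, μ(77) = 1, μ(78) = -1, μ(79) = -1, μ(80) = 0, μ(81) = 0, μ(82) = 1, μ(83) = -1, μ(84) = 0, μ(85) = 1, μ(86) = 1, μ(87) = 1, μ(88) = 0, μ(89) = -1, μ(90) = 0, μ(91) = 1, μ(92) = 0, μ(93) = 1, μ(94) = 1, μ(95) = 1, μ(96) = 0, μ(97) = -1, μ(98) = 0, μ(99) = 0, μ(100) = 0, μ(101) = -1, μ(102) = -1, μ(103) = -1, μ(104) = 0, μ(105) = -1, μ(106) = 1, μ(107) = -1, μ(108) = 0, μ(109) = -1, μ(110) = -1, μ(111) = 1, μ(112) = 0, μ(113) = -1, μ(114) = -1, μ(115) = 1, μ(116) = 0, μ(117) = 0, μ(118) = 1. Summing all 118 values: -4. (Mertens function M(x) = Σ_{n ≤ x} μ(n); on average M(x) should be small (PNT ⟺ M(x) = o(x)).)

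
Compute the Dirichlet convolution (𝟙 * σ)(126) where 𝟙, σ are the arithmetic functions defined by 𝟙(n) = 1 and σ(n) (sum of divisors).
(𝟙 * σ)(126) = 648

Divisors of 126: [1, 2, 3, 6, 7, 9, 14, 18, 21, 42, 63, 126]. For each d | 126:
  d = 1: 𝟙(1) · σ(126/1) = 1 · 312 = 312
  d = 2: 𝟙(2) · σ(126/2) = 1 · 104 = 104
  d = 3: 𝟙(3) · σ(126/3) = 1 · 96 = 96
  d = 6: 𝟙(6) · σ(126/6) = 1 · 32 = 32
  d = 7: 𝟙(7) · σ(126/7) = 1 · 39 = 39
  d = 9: 𝟙(9) · σ(126/9) = 1 · 24 = 24
  d = 14: 𝟙(14) · σ(126/14) = 1 · 13 = 13
  d = 18: 𝟙(18) · σ(126/18) = 1 · 8 = 8
  d = 21: 𝟙(21) · σ(126/21) = 1 · 12 = 12
  d = 42: 𝟙(42) · σ(126/42) = 1 · 4 = 4
  d = 63: 𝟙(63) · σ(126/63) = 1 · 3 = 3
  d = 126: 𝟙(126) · σ(126/126) = 1 · 1 = 1
Summing: (𝟙 * σ)(126) = 312 + 104 + 96 + 32 + 39 + 24 + 13 + 8 + 12 + 4 + 3 + 1 = 648.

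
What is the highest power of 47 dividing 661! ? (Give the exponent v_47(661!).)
v_47(661!) = 14

Legendre's formula: v_p(n!) = Σ_{k ≥ 1} ⌊n / p^k⌋. For p = 47, n = 661, the terms are:
  ⌊661/47^1⌋ = ⌊661/47⌋ = 14
(the next term ⌊661/47^2⌋ = 0, terminating the sum). Summing: v_47(661!) = 14 = 14.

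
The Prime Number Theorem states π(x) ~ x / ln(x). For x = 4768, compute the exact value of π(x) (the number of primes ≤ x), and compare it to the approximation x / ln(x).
π(4768) = 641;  x/ln(x) ≈ 562.95;  relative error ≈ 12.18%.

Directly count primes up to 4768: π(4768) = 641. The PNT approximation gives 4768/ln(4768) ≈ 4768/8.46968 ≈ 562.95. Relative error (π(x) − x/ln(x)) / π(x) ≈ 12.18%; the approximation is known to undercount slightly (Li(x) is a better estimate).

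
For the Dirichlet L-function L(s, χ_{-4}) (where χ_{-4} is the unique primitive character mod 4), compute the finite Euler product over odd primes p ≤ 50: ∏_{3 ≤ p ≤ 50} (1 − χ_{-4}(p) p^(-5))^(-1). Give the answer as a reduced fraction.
∏ = 7508883803148623376075754946450365737429310788606076172798130278074505/7537845509642297199917174706861149114875564283464393121061743521431552

The odd primes p ≤ 50 are [3, 5, 7, 11, 13, 17, 19, 23, 29, 31, 37, 41, 43, 47]. For each, χ(p) = 1 if p ≡ 1 mod 4, χ(p) = −1 if p ≡ 3 mod 4. Taking (1 − χ(p)/p^5)^(-1) = p^5/(p^5 − χ(p)): (1 − (-1)/3^5)^(-1) · (1 − (1)/5^5)^(-1) · (1 − (-1)/7^5)^(-1) · (1 − (-1)/11^5)^(-1) · (1 − (1)/13^5)^(-1) · (1 − (1)/17^5)^(-1) · (1 − (-1)/19^5)^(-1) · (1 − (-1)/23^5)^(-1) · (1 − (1)/29^5)^(-1) · (1 − (-1)/31^5)^(-1) · (1 − (1)/37^5)^(-1) · (1 − (1)/41^5)^(-1) · (1 − (-1)/43^5)^(-1) · (1 − (-1)/47^5)^(-1) = 7508883803148623376075754946450365737429310788606076172798130278074505/7537845509642297199917174706861149114875564283464393121061743521431552.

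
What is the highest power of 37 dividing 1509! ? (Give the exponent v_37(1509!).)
v_37(1509!) = 41

Legendre's formula: v_p(n!) = Σ_{k ≥ 1} ⌊n / p^k⌋. For p = 37, n = 1509, the terms are:
  ⌊1509/37^1⌋ = ⌊1509/37⌋ = 40
  ⌊1509/37^2⌋ = ⌊1509/1369⌋ = 1
(the next term ⌊1509/37^3⌋ = 0, terminating the sum). Summing: v_37(1509!) = 40 + 1 = 41.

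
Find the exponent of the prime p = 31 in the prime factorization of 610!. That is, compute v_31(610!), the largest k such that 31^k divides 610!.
v_31(610!) = 19

Legendre's formula: v_p(n!) = Σ_{k ≥ 1} ⌊n / p^k⌋. For p = 31, n = 610, the terms are:
  ⌊610/31^1⌋ = ⌊610/31⌋ = 19
(the next term ⌊610/31^2⌋ = 0, terminating the sum). Summing: v_31(610!) = 19 = 19.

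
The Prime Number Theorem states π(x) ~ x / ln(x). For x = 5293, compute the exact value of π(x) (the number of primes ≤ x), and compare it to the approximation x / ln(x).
π(5293) = 701;  x/ln(x) ≈ 617.32;  relative error ≈ 11.94%.

Directly count primes up to 5293: π(5293) = 701. The PNT approximation gives 5293/ln(5293) ≈ 5293/8.57414 ≈ 617.32. Relative error (π(x) − x/ln(x)) / π(x) ≈ 11.94%; the approximation is known to undercount slightly (Li(x) is a better estimate).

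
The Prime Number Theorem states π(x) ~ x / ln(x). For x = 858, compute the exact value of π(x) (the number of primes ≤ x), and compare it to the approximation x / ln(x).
π(858) = 148;  x/ln(x) ≈ 127.02;  relative error ≈ 14.17%.

Directly count primes up to 858: π(858) = 148. The PNT approximation gives 858/ln(858) ≈ 858/6.75460 ≈ 127.02. Relative error (π(x) − x/ln(x)) / π(x) ≈ 14.17%; the approximation is known to undercount slightly (Li(x) is a better estimate).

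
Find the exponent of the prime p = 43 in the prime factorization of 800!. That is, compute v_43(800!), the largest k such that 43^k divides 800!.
v_43(800!) = 18

Legendre's formula: v_p(n!) = Σ_{k ≥ 1} ⌊n / p^k⌋. For p = 43, n = 800, the terms are:
  ⌊800/43^1⌋ = ⌊800/43⌋ = 18
(the next term ⌊800/43^2⌋ = 0, terminating the sum). Summing: v_43(800!) = 18 = 18.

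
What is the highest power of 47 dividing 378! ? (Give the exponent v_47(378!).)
v_47(378!) = 8

Legendre's formula: v_p(n!) = Σ_{k ≥ 1} ⌊n / p^k⌋. For p = 47, n = 378, the terms are:
  ⌊378/47^1⌋ = ⌊378/47⌋ = 8
(the next term ⌊378/47^2⌋ = 0, terminating the sum). Summing: v_47(378!) = 8 = 8.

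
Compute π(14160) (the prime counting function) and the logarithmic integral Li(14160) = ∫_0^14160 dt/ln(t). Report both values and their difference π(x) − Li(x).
π(14160) = 1667;  Li(14160) ≈ 1689.01;  π(x) − Li(x) ≈ -22.01.

Direct count of primes ≤ 14160 gives π(14160) = 1667. Numerical evaluation of the logarithmic integral gives Li(14160) ≈ 1689.01. The difference π(x) − Li(x) ≈ -22.01 is typically negative for small/moderate x (Li(x) overestimates), though Littlewood's theorem shows this sign changes infinitely often.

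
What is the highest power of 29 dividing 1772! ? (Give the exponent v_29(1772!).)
v_29(1772!) = 63

Legendre's formula: v_p(n!) = Σ_{k ≥ 1} ⌊n / p^k⌋. For p = 29, n = 1772, the terms are:
  ⌊1772/29^1⌋ = ⌊1772/29⌋ = 61
  ⌊1772/29^2⌋ = ⌊1772/841⌋ = 2
(the next term ⌊1772/29^3⌋ = 0, terminating the sum). Summing: v_29(1772!) = 61 + 2 = 63.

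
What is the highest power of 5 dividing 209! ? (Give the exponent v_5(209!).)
v_5(209!) = 50

Legendre's formula: v_p(n!) = Σ_{k ≥ 1} ⌊n / p^k⌋. For p = 5, n = 209, the terms are:
  ⌊209/5^1⌋ = ⌊209/5⌋ = 41
  ⌊209/5^2⌋ = ⌊209/25⌋ = 8
  ⌊209/5^3⌋ = ⌊209/125⌋ = 1
(the next term ⌊209/5^4⌋ = 0, terminating the sum). Summing: v_5(209!) = 41 + 8 + 1 = 50.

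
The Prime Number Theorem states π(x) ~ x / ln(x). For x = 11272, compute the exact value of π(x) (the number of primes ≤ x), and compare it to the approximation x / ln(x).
π(11272) = 1362;  x/ln(x) ≈ 1208.14;  relative error ≈ 11.30%.

Directly count primes up to 11272: π(11272) = 1362. The PNT approximation gives 11272/ln(11272) ≈ 11272/9.33008 ≈ 1208.14. Relative error (π(x) − x/ln(x)) / π(x) ≈ 11.30%; the approximation is known to undercount slightly (Li(x) is a better estimate).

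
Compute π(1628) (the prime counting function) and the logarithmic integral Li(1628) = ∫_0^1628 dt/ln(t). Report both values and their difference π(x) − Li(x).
π(1628) = 258;  Li(1628) ≈ 265.22;  π(x) − Li(x) ≈ -7.22.

Direct count of primes ≤ 1628 gives π(1628) = 258. Numerical evaluation of the logarithmic integral gives Li(1628) ≈ 265.22. The difference π(x) − Li(x) ≈ -7.22 is typically negative for small/moderate x (Li(x) overestimates), though Littlewood's theorem shows this sign changes infinitely often.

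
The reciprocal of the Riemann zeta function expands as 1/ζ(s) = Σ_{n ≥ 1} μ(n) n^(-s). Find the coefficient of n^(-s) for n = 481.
μ(481) = 1

Factor n = 481 = 13 · 37. μ(n) = 0 if any exponent ≥ 2 (not squarefree); otherwise μ(n) = (−1)^{ω(n)} where ω(n) is the number of distinct prime factors. Applying: μ(481) = 1.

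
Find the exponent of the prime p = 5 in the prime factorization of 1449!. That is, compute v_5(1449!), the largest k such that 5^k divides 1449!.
v_5(1449!) = 359

Legendre's formula: v_p(n!) = Σ_{k ≥ 1} ⌊n / p^k⌋. For p = 5, n = 1449, the terms are:
  ⌊1449/5^1⌋ = ⌊1449/5⌋ = 289
  ⌊1449/5^2⌋ = ⌊1449/25⌋ = 57
  ⌊1449/5^3⌋ = ⌊1449/125⌋ = 11
  ⌊1449/5^4⌋ = ⌊1449/625⌋ = 2
(the next term ⌊1449/5^5⌋ = 0, terminating the sum). Summing: v_5(1449!) = 289 + 57 + 11 + 2 = 359.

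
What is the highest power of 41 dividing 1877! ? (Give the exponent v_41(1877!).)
v_41(1877!) = 46

Legendre's formula: v_p(n!) = Σ_{k ≥ 1} ⌊n / p^k⌋. For p = 41, n = 1877, the terms are:
  ⌊1877/41^1⌋ = ⌊1877/41⌋ = 45
  ⌊1877/41^2⌋ = ⌊1877/1681⌋ = 1
(the next term ⌊1877/41^3⌋ = 0, terminating the sum). Summing: v_41(1877!) = 45 + 1 = 46.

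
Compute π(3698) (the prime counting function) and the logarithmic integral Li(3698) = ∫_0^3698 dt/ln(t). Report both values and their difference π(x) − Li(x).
π(3698) = 516;  Li(3698) ≈ 528.78;  π(x) − Li(x) ≈ -12.78.

Direct count of primes ≤ 3698 gives π(3698) = 516. Numerical evaluation of the logarithmic integral gives Li(3698) ≈ 528.78. The difference π(x) − Li(x) ≈ -12.78 is typically negative for small/moderate x (Li(x) overestimates), though Littlewood's theorem shows this sign changes infinitely often.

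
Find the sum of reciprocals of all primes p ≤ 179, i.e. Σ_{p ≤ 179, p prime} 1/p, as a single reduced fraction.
Σ 1/p = 57342808417705079663327936281722405984299104369358607649920332497341973/29819592777931214269172453467810429868925511217482600306406141434158090

π(179) = 41, so the primes ≤ 179 are [2, 3, 5, 7, 11, 13, 17, 19, 23, 29, 31, 37, 41, 43, 47, 53, 59, 61, 67, 71, 73, 79, 83, 89, 97, 101, 103, 107, 109, 113, 127, 131, 137, 139, 149, 151, 157, 163, 167, 173, 179]. Summing 1/p over these primes: 57342808417705079663327936281722405984299104369358607649920332497341973/29819592777931214269172453467810429868925511217482600306406141434158090 ≈ 1.9230. Mertens estimate ln ln(179) + 0.2615 ≈ 1.9077.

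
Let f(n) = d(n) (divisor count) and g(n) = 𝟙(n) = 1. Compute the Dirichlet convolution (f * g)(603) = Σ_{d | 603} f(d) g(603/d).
(d * 𝟙)(603) = 18

Divisors of 603: [1, 3, 9, 67, 201, 603]. For each d | 603:
  d = 1: d(1) · 𝟙(603/1) = 1 · 1 = 1
  d = 3: d(3) · 𝟙(603/3) = 2 · 1 = 2
  d = 9: d(9) · 𝟙(603/9) = 3 · 1 = 3
  d = 67: d(67) · 𝟙(603/67) = 2 · 1 = 2
  d = 201: d(201) · 𝟙(603/201) = 4 · 1 = 4
  d = 603: d(603) · 𝟙(603/603) = 6 · 1 = 6
Summing: (d * 𝟙)(603) = 1 + 2 + 3 + 2 + 4 + 6 = 18.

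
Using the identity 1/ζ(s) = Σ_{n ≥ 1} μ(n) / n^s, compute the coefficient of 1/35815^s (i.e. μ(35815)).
μ(35815) = 1

Factor n = 35815 = 5 · 13 · 19 · 29. μ(n) = 0 if any exponent ≥ 2 (not squarefree); otherwise μ(n) = (−1)^{ω(n)} where ω(n) is the number of distinct prime factors. Applying: μ(35815) = 1.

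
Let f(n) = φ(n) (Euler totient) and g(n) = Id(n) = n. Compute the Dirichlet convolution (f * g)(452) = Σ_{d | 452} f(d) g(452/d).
(φ * Id)(452) = 1800

Divisors of 452: [1, 2, 4, 113, 226, 452]. For each d | 452:
  d = 1: φ(1) · Id(452/1) = 1 · 452 = 452
  d = 2: φ(2) · Id(452/2) = 1 · 226 = 226
  d = 4: φ(4) · Id(452/4) = 2 · 113 = 226
  d = 113: φ(113) · Id(452/113) = 112 · 4 = 448
  d = 226: φ(226) · Id(452/226) = 112 · 2 = 224
  d = 452: φ(452) · Id(452/452) = 224 · 1 = 224
Summing: (φ * Id)(452) = 452 + 226 + 226 + 448 + 224 + 224 = 1800.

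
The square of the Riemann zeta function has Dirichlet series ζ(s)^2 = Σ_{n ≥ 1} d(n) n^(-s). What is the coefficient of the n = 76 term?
d(76) = 6

ζ(s)^2 = (Σ 1/m^s)(Σ 1/k^s). The coefficient of 1/n^s in the product is the number of ordered pairs (m, k) with mk = n, which equals d(n). For n = 76, divisors are [1, 2, 4, 19, 38, 76], so d(76) = 6.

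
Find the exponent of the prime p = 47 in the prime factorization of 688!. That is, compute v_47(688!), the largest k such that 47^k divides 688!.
v_47(688!) = 14

Legendre's formula: v_p(n!) = Σ_{k ≥ 1} ⌊n / p^k⌋. For p = 47, n = 688, the terms are:
  ⌊688/47^1⌋ = ⌊688/47⌋ = 14
(the next term ⌊688/47^2⌋ = 0, terminating the sum). Summing: v_47(688!) = 14 = 14.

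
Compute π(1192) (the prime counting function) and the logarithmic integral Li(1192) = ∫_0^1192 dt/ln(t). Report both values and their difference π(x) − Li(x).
π(1192) = 195;  Li(1192) ≈ 205.05;  π(x) − Li(x) ≈ -10.05.

Direct count of primes ≤ 1192 gives π(1192) = 195. Numerical evaluation of the logarithmic integral gives Li(1192) ≈ 205.05. The difference π(x) − Li(x) ≈ -10.05 is typically negative for small/moderate x (Li(x) overestimates), though Littlewood's theorem shows this sign changes infinitely often.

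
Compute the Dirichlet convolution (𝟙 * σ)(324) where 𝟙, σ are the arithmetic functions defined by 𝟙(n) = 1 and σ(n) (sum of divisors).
(𝟙 * σ)(324) = 1969

Divisors of 324: [1, 2, 3, 4, 6, 9, 12, 18, 27, 36, 54, 81, 108, 162, 324]. For each d | 324:
  d = 1: 𝟙(1) · σ(324/1) = 1 · 847 = 847
  d = 2: 𝟙(2) · σ(324/2) = 1 · 363 = 363
  d = 3: 𝟙(3) · σ(324/3) = 1 · 280 = 280
  d = 4: 𝟙(4) · σ(324/4) = 1 · 121 = 121
  d = 6: 𝟙(6) · σ(324/6) = 1 · 120 = 120
  d = 9: 𝟙(9) · σ(324/9) = 1 · 91 = 91
  d = 12: 𝟙(12) · σ(324/12) = 1 · 40 = 40
  d = 18: 𝟙(18) · σ(324/18) = 1 · 39 = 39
  d = 27: 𝟙(27) · σ(324/27) = 1 · 28 = 28
  d = 36: 𝟙(36) · σ(324/36) = 1 · 13 = 13
  d = 54: 𝟙(54) · σ(324/54) = 1 · 12 = 12
  d = 81: 𝟙(81) · σ(324/81) = 1 · 7 = 7
  d = 108: 𝟙(108) · σ(324/108) = 1 · 4 = 4
  d = 162: 𝟙(162) · σ(324/162) = 1 · 3 = 3
  d = 324: 𝟙(324) · σ(324/324) = 1 · 1 = 1
Summing: (𝟙 * σ)(324) = 847 + 363 + 280 + 121 + 120 + 91 + 40 + 39 + 28 + 13 + 12 + 7 + 4 + 3 + 1 = 1969.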